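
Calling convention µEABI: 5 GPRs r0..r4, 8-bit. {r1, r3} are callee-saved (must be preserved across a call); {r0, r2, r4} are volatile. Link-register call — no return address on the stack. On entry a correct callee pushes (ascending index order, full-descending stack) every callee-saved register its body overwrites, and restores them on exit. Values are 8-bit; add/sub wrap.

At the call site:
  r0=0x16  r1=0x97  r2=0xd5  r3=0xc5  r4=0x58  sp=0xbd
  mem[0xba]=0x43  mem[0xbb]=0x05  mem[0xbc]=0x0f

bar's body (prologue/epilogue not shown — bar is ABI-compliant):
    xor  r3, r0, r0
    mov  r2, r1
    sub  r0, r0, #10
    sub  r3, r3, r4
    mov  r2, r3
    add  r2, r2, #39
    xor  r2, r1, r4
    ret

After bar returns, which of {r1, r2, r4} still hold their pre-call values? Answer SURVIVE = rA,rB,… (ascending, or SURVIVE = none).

prologue: push r3 → mem[0xbc]=0xc5, sp=0xbc
body[0] xor  r3, r0, r0 → r3=0x00
body[1] mov  r2, r1 → r2=0x97
body[2] sub  r0, r0, #10 → r0=0x0c
body[3] sub  r3, r3, r4 → r3=0xa8
body[4] mov  r2, r3 → r2=0xa8
body[5] add  r2, r2, #39 → r2=0xcf
body[6] xor  r2, r1, r4 → r2=0xcf
epilogue: pop r3=0xc5, sp=0xbd
r1: callee-saved, written=False
r2: caller-saved, written=True
r4: caller-saved, written=False

SURVIVE = r1,r4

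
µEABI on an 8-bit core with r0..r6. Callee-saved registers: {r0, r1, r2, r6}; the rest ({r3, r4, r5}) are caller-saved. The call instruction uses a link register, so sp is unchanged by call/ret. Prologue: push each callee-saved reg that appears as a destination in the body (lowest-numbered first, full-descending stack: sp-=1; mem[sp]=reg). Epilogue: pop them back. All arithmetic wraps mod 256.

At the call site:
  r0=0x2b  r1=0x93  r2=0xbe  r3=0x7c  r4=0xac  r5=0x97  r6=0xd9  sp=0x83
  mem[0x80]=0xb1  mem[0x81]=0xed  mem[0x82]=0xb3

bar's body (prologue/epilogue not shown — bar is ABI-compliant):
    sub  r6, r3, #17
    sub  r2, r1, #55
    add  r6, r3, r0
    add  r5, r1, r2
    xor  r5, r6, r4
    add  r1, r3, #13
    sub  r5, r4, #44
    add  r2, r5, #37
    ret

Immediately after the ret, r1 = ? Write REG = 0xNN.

prologue: push r1 -> mem[0x82]=0x93, sp=0x82
prologue: push r2 -> mem[0x81]=0xbe, sp=0x81
prologue: push r6 -> mem[0x80]=0xd9, sp=0x80
body[0] sub  r6, r3, #17 -> r6=0x6b
body[1] sub  r2, r1, #55 -> r2=0x5c
body[2] add  r6, r3, r0 -> r6=0xa7
body[3] add  r5, r1, r2 -> r5=0xef
body[4] xor  r5, r6, r4 -> r5=0x0b
body[5] add  r1, r3, #13 -> r1=0x89
body[6] sub  r5, r4, #44 -> r5=0x80
body[7] add  r2, r5, #37 -> r2=0xa5
epilogue: pop r6=0xd9, sp=0x81
epilogue: pop r2=0xbe, sp=0x82
epilogue: pop r1=0x93, sp=0x83
r1 is callee-saved -> restored

REG = 0x93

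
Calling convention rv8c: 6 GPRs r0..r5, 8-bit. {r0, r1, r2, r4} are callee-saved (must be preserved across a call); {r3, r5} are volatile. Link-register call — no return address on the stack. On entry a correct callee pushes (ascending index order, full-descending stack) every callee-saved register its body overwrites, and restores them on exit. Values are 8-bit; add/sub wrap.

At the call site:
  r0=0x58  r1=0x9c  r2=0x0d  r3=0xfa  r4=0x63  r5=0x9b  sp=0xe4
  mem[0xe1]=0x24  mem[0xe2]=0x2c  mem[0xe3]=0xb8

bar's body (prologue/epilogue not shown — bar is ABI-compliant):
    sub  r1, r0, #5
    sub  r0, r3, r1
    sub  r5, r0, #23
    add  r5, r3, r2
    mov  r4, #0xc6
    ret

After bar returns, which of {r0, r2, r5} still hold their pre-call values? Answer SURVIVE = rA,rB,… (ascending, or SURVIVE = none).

SURVIVE = r0,r2

prologue: push r0 → mem[0xe3]=0x58, sp=0xe3
prologue: push r1 → mem[0xe2]=0x9c, sp=0xe2
prologue: push r4 → mem[0xe1]=0x63, sp=0xe1
body[0] sub  r1, r0, #5 → r1=0x53
body[1] sub  r0, r3, r1 → r0=0xa7
body[2] sub  r5, r0, #23 → r5=0x90
body[3] add  r5, r3, r2 → r5=0x07
body[4] mov  r4, #0xc6 → r4=0xc6
epilogue: pop r4=0x63, sp=0xe2
epilogue: pop r1=0x9c, sp=0xe3
epilogue: pop r0=0x58, sp=0xe4
r0: callee-saved, written=True
r2: callee-saved, written=False
r5: caller-saved, written=True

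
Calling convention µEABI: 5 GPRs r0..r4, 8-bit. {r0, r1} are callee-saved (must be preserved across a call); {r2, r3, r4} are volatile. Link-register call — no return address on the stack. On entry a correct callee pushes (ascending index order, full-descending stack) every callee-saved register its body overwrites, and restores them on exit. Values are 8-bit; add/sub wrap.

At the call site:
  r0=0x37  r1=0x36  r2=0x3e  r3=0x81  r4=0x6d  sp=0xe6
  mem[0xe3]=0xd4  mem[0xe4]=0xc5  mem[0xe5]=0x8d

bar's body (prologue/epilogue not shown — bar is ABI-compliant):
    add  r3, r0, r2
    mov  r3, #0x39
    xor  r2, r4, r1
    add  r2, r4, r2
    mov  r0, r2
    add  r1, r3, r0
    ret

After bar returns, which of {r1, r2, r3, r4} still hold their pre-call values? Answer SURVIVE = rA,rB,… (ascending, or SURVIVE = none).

prologue: push r0 → mem[0xe5]=0x37, sp=0xe5
prologue: push r1 → mem[0xe4]=0x36, sp=0xe4
body[0] add  r3, r0, r2 → r3=0x75
body[1] mov  r3, #0x39 → r3=0x39
body[2] xor  r2, r4, r1 → r2=0x5b
body[3] add  r2, r4, r2 → r2=0xc8
body[4] mov  r0, r2 → r0=0xc8
body[5] add  r1, r3, r0 → r1=0x01
epilogue: pop r1=0x36, sp=0xe5
epilogue: pop r0=0x37, sp=0xe6
r1: callee-saved, written=True
r2: caller-saved, written=True
r3: caller-saved, written=True
r4: caller-saved, written=False

SURVIVE = r1,r4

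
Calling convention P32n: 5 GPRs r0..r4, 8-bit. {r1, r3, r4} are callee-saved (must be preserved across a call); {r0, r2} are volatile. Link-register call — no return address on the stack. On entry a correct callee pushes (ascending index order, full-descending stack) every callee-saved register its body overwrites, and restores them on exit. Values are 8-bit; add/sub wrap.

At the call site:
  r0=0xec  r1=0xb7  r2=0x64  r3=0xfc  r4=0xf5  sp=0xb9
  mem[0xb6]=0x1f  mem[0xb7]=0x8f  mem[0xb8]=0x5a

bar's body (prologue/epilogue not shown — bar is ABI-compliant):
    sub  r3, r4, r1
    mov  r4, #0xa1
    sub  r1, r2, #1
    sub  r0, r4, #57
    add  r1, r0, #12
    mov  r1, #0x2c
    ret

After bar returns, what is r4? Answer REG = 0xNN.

prologue: push r1 → mem[0xb8]=0xb7, sp=0xb8
prologue: push r3 → mem[0xb7]=0xfc, sp=0xb7
prologue: push r4 → mem[0xb6]=0xf5, sp=0xb6
body[0] sub  r3, r4, r1 → r3=0x3e
body[1] mov  r4, #0xa1 → r4=0xa1
body[2] sub  r1, r2, #1 → r1=0x63
body[3] sub  r0, r4, #57 → r0=0x68
body[4] add  r1, r0, #12 → r1=0x74
body[5] mov  r1, #0x2c → r1=0x2c
epilogue: pop r4=0xf5, sp=0xb7
epilogue: pop r3=0xfc, sp=0xb8
epilogue: pop r1=0xb7, sp=0xb9
r4 is callee-saved → restored

REG = 0xf5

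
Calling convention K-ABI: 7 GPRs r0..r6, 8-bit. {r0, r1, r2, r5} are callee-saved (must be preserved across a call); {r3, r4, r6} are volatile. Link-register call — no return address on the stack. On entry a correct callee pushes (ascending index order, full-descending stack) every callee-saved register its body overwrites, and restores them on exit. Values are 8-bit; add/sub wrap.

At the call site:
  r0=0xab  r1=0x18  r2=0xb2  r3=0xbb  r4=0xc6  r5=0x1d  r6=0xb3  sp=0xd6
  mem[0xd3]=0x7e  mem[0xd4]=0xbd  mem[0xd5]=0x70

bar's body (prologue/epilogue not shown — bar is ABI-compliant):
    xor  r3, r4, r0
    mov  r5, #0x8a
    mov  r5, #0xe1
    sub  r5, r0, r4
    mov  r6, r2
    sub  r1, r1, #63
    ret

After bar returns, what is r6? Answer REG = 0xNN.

prologue: push r1 → mem[0xd5]=0x18, sp=0xd5
prologue: push r5 → mem[0xd4]=0x1d, sp=0xd4
body[0] xor  r3, r4, r0 → r3=0x6d
body[1] mov  r5, #0x8a → r5=0x8a
body[2] mov  r5, #0xe1 → r5=0xe1
body[3] sub  r5, r0, r4 → r5=0xe5
body[4] mov  r6, r2 → r6=0xb2
body[5] sub  r1, r1, #63 → r1=0xd9
epilogue: pop r5=0x1d, sp=0xd5
epilogue: pop r1=0x18, sp=0xd6
r6 is caller-saved → body value

REG = 0xb2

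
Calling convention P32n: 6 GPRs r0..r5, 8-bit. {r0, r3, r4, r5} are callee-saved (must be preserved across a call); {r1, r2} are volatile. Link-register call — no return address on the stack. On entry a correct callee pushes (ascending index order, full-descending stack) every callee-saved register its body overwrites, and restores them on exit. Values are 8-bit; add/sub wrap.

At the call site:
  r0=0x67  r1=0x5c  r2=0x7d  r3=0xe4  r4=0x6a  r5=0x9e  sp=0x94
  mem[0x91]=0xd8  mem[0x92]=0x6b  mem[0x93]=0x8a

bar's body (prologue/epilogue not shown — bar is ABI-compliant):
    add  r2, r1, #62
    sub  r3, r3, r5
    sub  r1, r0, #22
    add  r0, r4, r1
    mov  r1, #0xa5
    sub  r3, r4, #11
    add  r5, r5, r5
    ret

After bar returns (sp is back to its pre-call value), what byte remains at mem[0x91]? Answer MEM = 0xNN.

prologue: push r0 -> mem[0x93]=0x67, sp=0x93
prologue: push r3 -> mem[0x92]=0xe4, sp=0x92
prologue: push r5 -> mem[0x91]=0x9e, sp=0x91
body[0] add  r2, r1, #62 -> r2=0x9a
body[1] sub  r3, r3, r5 -> r3=0x46
body[2] sub  r1, r0, #22 -> r1=0x51
body[3] add  r0, r4, r1 -> r0=0xbb
body[4] mov  r1, #0xa5 -> r1=0xa5
body[5] sub  r3, r4, #11 -> r3=0x5f
body[6] add  r5, r5, r5 -> r5=0x3c
epilogue: pop r5=0x9e, sp=0x92
epilogue: pop r3=0xe4, sp=0x93
epilogue: pop r0=0x67, sp=0x94
prologue pushed ['r0', 'r3', 'r5'] at ['0x93', '0x92', '0x91']

MEM = 0x9e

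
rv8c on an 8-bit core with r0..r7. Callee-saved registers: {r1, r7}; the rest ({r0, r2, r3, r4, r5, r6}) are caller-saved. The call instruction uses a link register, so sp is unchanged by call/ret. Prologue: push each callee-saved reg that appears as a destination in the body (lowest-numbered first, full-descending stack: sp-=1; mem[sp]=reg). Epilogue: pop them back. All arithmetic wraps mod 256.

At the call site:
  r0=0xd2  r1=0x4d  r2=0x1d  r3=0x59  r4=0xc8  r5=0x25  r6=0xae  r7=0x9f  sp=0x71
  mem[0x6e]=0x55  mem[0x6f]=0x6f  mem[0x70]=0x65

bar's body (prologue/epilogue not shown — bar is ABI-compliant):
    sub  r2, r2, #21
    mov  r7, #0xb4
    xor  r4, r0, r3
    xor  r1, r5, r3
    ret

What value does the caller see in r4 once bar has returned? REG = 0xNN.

REG = 0x8b

prologue: push r1 → mem[0x70]=0x4d, sp=0x70
prologue: push r7 → mem[0x6f]=0x9f, sp=0x6f
body[0] sub  r2, r2, #21 → r2=0x08
body[1] mov  r7, #0xb4 → r7=0xb4
body[2] xor  r4, r0, r3 → r4=0x8b
body[3] xor  r1, r5, r3 → r1=0x7c
epilogue: pop r7=0x9f, sp=0x70
epilogue: pop r1=0x4d, sp=0x71
r4 is caller-saved → body value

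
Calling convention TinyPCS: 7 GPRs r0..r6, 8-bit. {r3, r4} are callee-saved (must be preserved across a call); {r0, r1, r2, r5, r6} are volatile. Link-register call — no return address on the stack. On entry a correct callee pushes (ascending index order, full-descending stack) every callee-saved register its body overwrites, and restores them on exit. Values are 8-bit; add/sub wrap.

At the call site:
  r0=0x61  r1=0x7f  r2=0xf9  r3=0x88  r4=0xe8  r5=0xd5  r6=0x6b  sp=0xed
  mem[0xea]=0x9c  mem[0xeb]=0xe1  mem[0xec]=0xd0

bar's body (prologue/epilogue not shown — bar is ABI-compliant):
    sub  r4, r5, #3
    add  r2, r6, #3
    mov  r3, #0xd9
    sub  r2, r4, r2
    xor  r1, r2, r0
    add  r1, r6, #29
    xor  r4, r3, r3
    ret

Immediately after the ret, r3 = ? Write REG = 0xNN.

REG = 0x88

prologue: push r3 → mem[0xec]=0x88, sp=0xec
prologue: push r4 → mem[0xeb]=0xe8, sp=0xeb
body[0] sub  r4, r5, #3 → r4=0xd2
body[1] add  r2, r6, #3 → r2=0x6e
body[2] mov  r3, #0xd9 → r3=0xd9
body[3] sub  r2, r4, r2 → r2=0x64
body[4] xor  r1, r2, r0 → r1=0x05
body[5] add  r1, r6, #29 → r1=0x88
body[6] xor  r4, r3, r3 → r4=0x00
epilogue: pop r4=0xe8, sp=0xec
epilogue: pop r3=0x88, sp=0xed
r3 is callee-saved → restored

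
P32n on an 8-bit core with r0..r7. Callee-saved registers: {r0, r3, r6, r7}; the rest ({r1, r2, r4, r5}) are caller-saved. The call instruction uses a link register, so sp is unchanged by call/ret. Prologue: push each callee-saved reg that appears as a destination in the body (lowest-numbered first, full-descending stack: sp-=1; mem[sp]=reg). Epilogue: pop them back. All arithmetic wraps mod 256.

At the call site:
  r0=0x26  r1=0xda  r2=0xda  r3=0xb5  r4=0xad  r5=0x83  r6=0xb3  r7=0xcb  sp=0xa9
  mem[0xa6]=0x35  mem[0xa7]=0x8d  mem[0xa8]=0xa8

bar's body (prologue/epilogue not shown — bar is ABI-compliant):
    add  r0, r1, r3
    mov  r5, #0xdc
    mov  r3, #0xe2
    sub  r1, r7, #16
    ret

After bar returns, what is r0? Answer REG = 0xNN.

prologue: push r0 → mem[0xa8]=0x26, sp=0xa8
prologue: push r3 → mem[0xa7]=0xb5, sp=0xa7
body[0] add  r0, r1, r3 → r0=0x8f
body[1] mov  r5, #0xdc → r5=0xdc
body[2] mov  r3, #0xe2 → r3=0xe2
body[3] sub  r1, r7, #16 → r1=0xbb
epilogue: pop r3=0xb5, sp=0xa8
epilogue: pop r0=0x26, sp=0xa9
r0 is callee-saved → restored

REG = 0x26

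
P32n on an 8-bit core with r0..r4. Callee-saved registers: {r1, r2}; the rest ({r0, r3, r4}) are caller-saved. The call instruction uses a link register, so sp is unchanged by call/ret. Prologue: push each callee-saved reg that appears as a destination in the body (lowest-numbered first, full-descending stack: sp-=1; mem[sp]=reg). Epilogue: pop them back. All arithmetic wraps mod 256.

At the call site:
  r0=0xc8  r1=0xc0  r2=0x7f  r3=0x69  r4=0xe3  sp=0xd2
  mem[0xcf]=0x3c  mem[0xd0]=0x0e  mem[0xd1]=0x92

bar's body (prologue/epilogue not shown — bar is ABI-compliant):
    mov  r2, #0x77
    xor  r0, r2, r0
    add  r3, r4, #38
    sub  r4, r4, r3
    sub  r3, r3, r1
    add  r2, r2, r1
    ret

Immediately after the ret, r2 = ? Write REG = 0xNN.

prologue: push r2 -> mem[0xd1]=0x7f, sp=0xd1
body[0] mov  r2, #0x77 -> r2=0x77
body[1] xor  r0, r2, r0 -> r0=0xbf
body[2] add  r3, r4, #38 -> r3=0x09
body[3] sub  r4, r4, r3 -> r4=0xda
body[4] sub  r3, r3, r1 -> r3=0x49
body[5] add  r2, r2, r1 -> r2=0x37
epilogue: pop r2=0x7f, sp=0xd2
r2 is callee-saved -> restored

REG = 0x7f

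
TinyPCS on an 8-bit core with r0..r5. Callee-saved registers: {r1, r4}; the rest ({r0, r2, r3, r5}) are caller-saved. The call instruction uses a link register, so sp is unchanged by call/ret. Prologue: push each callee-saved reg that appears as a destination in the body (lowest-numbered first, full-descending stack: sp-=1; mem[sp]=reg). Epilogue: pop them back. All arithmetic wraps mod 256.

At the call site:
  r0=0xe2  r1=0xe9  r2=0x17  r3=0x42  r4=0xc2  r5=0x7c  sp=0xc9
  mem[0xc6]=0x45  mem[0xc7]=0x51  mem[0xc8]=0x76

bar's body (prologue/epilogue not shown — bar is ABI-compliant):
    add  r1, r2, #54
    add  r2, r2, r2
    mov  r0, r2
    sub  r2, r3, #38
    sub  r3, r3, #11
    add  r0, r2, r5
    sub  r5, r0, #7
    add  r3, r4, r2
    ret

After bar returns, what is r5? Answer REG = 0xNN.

prologue: push r1 → mem[0xc8]=0xe9, sp=0xc8
body[0] add  r1, r2, #54 → r1=0x4d
body[1] add  r2, r2, r2 → r2=0x2e
body[2] mov  r0, r2 → r0=0x2e
body[3] sub  r2, r3, #38 → r2=0x1c
body[4] sub  r3, r3, #11 → r3=0x37
body[5] add  r0, r2, r5 → r0=0x98
body[6] sub  r5, r0, #7 → r5=0x91
body[7] add  r3, r4, r2 → r3=0xde
epilogue: pop r1=0xe9, sp=0xc9
r5 is caller-saved → body value

REG = 0x91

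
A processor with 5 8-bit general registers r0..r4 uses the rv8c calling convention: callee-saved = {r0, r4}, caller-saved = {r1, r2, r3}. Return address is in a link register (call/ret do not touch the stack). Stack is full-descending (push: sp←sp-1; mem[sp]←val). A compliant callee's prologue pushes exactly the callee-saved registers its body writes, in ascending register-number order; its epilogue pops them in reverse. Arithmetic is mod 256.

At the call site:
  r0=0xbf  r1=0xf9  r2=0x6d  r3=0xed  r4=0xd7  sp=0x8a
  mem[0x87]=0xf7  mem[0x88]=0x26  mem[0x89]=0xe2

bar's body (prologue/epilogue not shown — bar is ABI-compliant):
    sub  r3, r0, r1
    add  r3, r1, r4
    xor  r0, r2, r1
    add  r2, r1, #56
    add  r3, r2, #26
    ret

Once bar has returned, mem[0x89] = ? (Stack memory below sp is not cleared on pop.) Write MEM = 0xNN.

prologue: push r0 → mem[0x89]=0xbf, sp=0x89
body[0] sub  r3, r0, r1 → r3=0xc6
body[1] add  r3, r1, r4 → r3=0xd0
body[2] xor  r0, r2, r1 → r0=0x94
body[3] add  r2, r1, #56 → r2=0x31
body[4] add  r3, r2, #26 → r3=0x4b
epilogue: pop r0=0xbf, sp=0x8a
prologue pushed ['r0'] at ['0x89']

MEM = 0xbf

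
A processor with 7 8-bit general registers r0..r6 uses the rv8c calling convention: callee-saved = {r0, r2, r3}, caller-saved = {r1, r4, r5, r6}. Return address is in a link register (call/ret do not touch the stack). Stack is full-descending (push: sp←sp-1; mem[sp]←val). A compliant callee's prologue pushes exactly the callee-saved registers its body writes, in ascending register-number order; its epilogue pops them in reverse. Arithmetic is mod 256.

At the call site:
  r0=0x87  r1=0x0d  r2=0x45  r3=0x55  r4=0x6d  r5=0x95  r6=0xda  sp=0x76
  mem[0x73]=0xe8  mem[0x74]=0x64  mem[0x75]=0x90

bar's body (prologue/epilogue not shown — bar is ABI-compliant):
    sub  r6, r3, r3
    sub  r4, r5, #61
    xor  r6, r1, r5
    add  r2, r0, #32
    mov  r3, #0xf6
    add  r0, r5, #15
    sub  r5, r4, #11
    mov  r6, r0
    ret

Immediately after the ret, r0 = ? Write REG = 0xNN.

REG = 0x87

prologue: push r0 → mem[0x75]=0x87, sp=0x75
prologue: push r2 → mem[0x74]=0x45, sp=0x74
prologue: push r3 → mem[0x73]=0x55, sp=0x73
body[0] sub  r6, r3, r3 → r6=0x00
body[1] sub  r4, r5, #61 → r4=0x58
body[2] xor  r6, r1, r5 → r6=0x98
body[3] add  r2, r0, #32 → r2=0xa7
body[4] mov  r3, #0xf6 → r3=0xf6
body[5] add  r0, r5, #15 → r0=0xa4
body[6] sub  r5, r4, #11 → r5=0x4d
body[7] mov  r6, r0 → r6=0xa4
epilogue: pop r3=0x55, sp=0x74
epilogue: pop r2=0x45, sp=0x75
epilogue: pop r0=0x87, sp=0x76
r0 is callee-saved → restored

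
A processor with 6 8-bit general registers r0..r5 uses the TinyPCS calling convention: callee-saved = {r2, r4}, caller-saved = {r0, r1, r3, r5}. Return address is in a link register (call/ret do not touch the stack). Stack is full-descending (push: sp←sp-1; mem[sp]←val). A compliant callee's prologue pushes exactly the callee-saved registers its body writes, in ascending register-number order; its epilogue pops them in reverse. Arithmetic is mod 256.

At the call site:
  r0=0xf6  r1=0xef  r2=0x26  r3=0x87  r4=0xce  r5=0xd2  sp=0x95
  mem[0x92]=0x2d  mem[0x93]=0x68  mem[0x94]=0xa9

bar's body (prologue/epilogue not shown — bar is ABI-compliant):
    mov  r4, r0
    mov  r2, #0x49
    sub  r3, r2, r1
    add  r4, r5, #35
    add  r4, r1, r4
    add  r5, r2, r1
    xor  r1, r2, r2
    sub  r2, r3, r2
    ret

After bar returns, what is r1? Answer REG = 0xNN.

REG = 0x00

prologue: push r2 → mem[0x94]=0x26, sp=0x94
prologue: push r4 → mem[0x93]=0xce, sp=0x93
body[0] mov  r4, r0 → r4=0xf6
body[1] mov  r2, #0x49 → r2=0x49
body[2] sub  r3, r2, r1 → r3=0x5a
body[3] add  r4, r5, #35 → r4=0xf5
body[4] add  r4, r1, r4 → r4=0xe4
body[5] add  r5, r2, r1 → r5=0x38
body[6] xor  r1, r2, r2 → r1=0x00
body[7] sub  r2, r3, r2 → r2=0x11
epilogue: pop r4=0xce, sp=0x94
epilogue: pop r2=0x26, sp=0x95
r1 is caller-saved → body value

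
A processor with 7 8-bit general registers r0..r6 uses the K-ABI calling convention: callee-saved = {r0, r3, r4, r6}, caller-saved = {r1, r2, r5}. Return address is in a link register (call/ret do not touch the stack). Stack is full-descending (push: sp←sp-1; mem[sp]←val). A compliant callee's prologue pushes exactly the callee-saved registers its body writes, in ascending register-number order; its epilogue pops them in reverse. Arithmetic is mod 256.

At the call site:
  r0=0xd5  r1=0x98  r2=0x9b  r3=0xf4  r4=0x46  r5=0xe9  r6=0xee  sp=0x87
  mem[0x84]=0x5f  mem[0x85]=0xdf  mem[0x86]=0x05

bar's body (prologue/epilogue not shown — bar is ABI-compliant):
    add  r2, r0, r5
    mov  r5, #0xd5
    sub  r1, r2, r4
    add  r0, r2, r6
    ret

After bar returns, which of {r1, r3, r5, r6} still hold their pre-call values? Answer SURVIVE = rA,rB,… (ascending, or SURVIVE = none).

SURVIVE = r3,r6

prologue: push r0 -> mem[0x86]=0xd5, sp=0x86
body[0] add  r2, r0, r5 -> r2=0xbe
body[1] mov  r5, #0xd5 -> r5=0xd5
body[2] sub  r1, r2, r4 -> r1=0x78
body[3] add  r0, r2, r6 -> r0=0xac
epilogue: pop r0=0xd5, sp=0x87
r1: caller-saved, written=True
r3: callee-saved, written=False
r5: caller-saved, written=True
r6: callee-saved, written=False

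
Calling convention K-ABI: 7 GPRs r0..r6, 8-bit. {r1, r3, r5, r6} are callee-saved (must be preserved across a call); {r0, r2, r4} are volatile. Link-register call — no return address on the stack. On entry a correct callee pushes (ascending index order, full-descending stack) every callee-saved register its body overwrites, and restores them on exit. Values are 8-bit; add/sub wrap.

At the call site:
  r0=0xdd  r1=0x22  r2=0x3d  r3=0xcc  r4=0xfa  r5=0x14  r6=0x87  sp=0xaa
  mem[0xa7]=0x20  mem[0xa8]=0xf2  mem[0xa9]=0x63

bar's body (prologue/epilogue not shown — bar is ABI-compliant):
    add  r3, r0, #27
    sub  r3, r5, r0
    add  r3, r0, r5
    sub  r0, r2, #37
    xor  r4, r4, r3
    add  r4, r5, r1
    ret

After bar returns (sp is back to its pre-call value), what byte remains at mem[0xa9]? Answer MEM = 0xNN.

MEM = 0xcc

prologue: push r3 → mem[0xa9]=0xcc, sp=0xa9
body[0] add  r3, r0, #27 → r3=0xf8
body[1] sub  r3, r5, r0 → r3=0x37
body[2] add  r3, r0, r5 → r3=0xf1
body[3] sub  r0, r2, #37 → r0=0x18
body[4] xor  r4, r4, r3 → r4=0x0b
body[5] add  r4, r5, r1 → r4=0x36
epilogue: pop r3=0xcc, sp=0xaa
prologue pushed ['r3'] at ['0xa9']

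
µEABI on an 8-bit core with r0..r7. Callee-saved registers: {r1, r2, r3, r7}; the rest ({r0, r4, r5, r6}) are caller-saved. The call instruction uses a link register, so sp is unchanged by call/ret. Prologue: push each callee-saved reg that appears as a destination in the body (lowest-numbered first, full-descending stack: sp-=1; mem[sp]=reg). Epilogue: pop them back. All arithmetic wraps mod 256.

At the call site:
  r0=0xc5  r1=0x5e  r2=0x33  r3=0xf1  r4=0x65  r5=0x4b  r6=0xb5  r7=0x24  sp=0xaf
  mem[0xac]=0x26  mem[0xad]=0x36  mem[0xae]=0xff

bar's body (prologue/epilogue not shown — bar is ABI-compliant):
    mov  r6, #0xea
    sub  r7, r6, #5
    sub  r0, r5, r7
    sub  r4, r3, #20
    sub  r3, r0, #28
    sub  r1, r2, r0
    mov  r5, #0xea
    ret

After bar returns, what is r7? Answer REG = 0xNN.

prologue: push r1 → mem[0xae]=0x5e, sp=0xae
prologue: push r3 → mem[0xad]=0xf1, sp=0xad
prologue: push r7 → mem[0xac]=0x24, sp=0xac
body[0] mov  r6, #0xea → r6=0xea
body[1] sub  r7, r6, #5 → r7=0xe5
body[2] sub  r0, r5, r7 → r0=0x66
body[3] sub  r4, r3, #20 → r4=0xdd
body[4] sub  r3, r0, #28 → r3=0x4a
body[5] sub  r1, r2, r0 → r1=0xcd
body[6] mov  r5, #0xea → r5=0xea
epilogue: pop r7=0x24, sp=0xad
epilogue: pop r3=0xf1, sp=0xae
epilogue: pop r1=0x5e, sp=0xaf
r7 is callee-saved → restored

REG = 0x24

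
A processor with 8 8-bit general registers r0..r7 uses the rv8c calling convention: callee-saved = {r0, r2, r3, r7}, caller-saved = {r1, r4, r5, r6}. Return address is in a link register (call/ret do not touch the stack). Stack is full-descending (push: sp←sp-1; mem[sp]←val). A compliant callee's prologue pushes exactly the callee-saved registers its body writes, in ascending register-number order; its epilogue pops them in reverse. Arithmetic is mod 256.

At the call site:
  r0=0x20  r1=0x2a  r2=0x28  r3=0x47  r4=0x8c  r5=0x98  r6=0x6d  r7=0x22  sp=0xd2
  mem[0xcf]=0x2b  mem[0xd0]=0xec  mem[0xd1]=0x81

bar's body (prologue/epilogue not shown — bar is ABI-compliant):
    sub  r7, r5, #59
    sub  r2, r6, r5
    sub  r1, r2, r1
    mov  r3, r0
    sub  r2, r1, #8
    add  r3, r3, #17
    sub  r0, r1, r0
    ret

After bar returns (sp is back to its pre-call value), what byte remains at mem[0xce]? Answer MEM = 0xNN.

prologue: push r0 → mem[0xd1]=0x20, sp=0xd1
prologue: push r2 → mem[0xd0]=0x28, sp=0xd0
prologue: push r3 → mem[0xcf]=0x47, sp=0xcf
prologue: push r7 → mem[0xce]=0x22, sp=0xce
body[0] sub  r7, r5, #59 → r7=0x5d
body[1] sub  r2, r6, r5 → r2=0xd5
body[2] sub  r1, r2, r1 → r1=0xab
body[3] mov  r3, r0 → r3=0x20
body[4] sub  r2, r1, #8 → r2=0xa3
body[5] add  r3, r3, #17 → r3=0x31
body[6] sub  r0, r1, r0 → r0=0x8b
epilogue: pop r7=0x22, sp=0xcf
epilogue: pop r3=0x47, sp=0xd0
epilogue: pop r2=0x28, sp=0xd1
epilogue: pop r0=0x20, sp=0xd2
prologue pushed ['r0', 'r2', 'r3', 'r7'] at ['0xd1', '0xd0', '0xcf', '0xce']

MEM = 0x22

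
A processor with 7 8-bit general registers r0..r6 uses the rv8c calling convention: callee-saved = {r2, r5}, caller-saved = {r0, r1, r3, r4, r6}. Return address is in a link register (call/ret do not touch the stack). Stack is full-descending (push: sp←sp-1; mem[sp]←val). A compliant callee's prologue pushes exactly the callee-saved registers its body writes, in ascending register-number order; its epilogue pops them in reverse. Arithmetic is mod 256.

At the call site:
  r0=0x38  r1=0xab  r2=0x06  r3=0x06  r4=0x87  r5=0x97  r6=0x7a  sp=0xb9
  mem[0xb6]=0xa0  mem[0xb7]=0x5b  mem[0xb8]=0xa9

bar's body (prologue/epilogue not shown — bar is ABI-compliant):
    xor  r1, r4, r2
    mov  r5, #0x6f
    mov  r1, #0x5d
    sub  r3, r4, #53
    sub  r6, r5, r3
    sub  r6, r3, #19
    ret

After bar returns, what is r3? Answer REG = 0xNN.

REG = 0x52

prologue: push r5 -> mem[0xb8]=0x97, sp=0xb8
body[0] xor  r1, r4, r2 -> r1=0x81
body[1] mov  r5, #0x6f -> r5=0x6f
body[2] mov  r1, #0x5d -> r1=0x5d
body[3] sub  r3, r4, #53 -> r3=0x52
body[4] sub  r6, r5, r3 -> r6=0x1d
body[5] sub  r6, r3, #19 -> r6=0x3f
epilogue: pop r5=0x97, sp=0xb9
r3 is caller-saved -> body value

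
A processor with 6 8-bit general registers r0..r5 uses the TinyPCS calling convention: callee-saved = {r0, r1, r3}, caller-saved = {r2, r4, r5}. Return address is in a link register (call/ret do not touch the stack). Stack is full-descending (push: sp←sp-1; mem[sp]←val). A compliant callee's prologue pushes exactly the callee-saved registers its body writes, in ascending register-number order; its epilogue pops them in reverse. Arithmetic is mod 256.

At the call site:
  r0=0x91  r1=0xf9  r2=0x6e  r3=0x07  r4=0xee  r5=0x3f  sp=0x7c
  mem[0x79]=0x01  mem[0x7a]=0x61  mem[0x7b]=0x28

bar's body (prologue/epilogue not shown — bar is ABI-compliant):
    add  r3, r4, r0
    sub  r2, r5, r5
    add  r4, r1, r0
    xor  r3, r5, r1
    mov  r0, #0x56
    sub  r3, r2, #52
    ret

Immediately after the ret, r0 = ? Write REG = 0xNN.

REG = 0x91

prologue: push r0 → mem[0x7b]=0x91, sp=0x7b
prologue: push r3 → mem[0x7a]=0x07, sp=0x7a
body[0] add  r3, r4, r0 → r3=0x7f
body[1] sub  r2, r5, r5 → r2=0x00
body[2] add  r4, r1, r0 → r4=0x8a
body[3] xor  r3, r5, r1 → r3=0xc6
body[4] mov  r0, #0x56 → r0=0x56
body[5] sub  r3, r2, #52 → r3=0xcc
epilogue: pop r3=0x07, sp=0x7b
epilogue: pop r0=0x91, sp=0x7c
r0 is callee-saved → restored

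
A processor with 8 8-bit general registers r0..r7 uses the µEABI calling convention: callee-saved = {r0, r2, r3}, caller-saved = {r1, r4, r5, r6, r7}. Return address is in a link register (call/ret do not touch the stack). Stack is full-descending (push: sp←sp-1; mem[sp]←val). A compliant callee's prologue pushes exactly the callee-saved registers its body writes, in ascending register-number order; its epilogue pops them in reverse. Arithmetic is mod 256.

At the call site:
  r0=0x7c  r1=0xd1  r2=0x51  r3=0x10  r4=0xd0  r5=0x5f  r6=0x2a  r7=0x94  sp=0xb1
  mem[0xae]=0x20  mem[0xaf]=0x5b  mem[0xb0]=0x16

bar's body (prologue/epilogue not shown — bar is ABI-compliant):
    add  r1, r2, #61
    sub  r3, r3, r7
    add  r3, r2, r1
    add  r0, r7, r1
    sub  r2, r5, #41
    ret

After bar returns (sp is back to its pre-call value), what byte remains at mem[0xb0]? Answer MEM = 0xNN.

MEM = 0x7c

prologue: push r0 → mem[0xb0]=0x7c, sp=0xb0
prologue: push r2 → mem[0xaf]=0x51, sp=0xaf
prologue: push r3 → mem[0xae]=0x10, sp=0xae
body[0] add  r1, r2, #61 → r1=0x8e
body[1] sub  r3, r3, r7 → r3=0x7c
body[2] add  r3, r2, r1 → r3=0xdf
body[3] add  r0, r7, r1 → r0=0x22
body[4] sub  r2, r5, #41 → r2=0x36
epilogue: pop r3=0x10, sp=0xaf
epilogue: pop r2=0x51, sp=0xb0
epilogue: pop r0=0x7c, sp=0xb1
prologue pushed ['r0', 'r2', 'r3'] at ['0xb0', '0xaf', '0xae']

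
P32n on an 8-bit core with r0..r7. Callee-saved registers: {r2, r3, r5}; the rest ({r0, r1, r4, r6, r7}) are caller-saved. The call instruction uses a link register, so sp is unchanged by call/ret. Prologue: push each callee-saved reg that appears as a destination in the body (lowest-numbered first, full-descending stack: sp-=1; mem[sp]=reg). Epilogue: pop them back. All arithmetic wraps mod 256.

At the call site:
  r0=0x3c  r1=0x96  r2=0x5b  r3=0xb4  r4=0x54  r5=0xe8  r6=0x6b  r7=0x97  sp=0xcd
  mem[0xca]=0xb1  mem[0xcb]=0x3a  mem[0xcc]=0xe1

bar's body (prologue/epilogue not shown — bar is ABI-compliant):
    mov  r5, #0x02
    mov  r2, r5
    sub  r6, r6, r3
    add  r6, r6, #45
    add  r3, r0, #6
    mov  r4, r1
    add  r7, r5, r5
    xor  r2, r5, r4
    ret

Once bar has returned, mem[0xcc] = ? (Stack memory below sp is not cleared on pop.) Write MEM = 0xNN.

prologue: push r2 -> mem[0xcc]=0x5b, sp=0xcc
prologue: push r3 -> mem[0xcb]=0xb4, sp=0xcb
prologue: push r5 -> mem[0xca]=0xe8, sp=0xca
body[0] mov  r5, #0x02 -> r5=0x02
body[1] mov  r2, r5 -> r2=0x02
body[2] sub  r6, r6, r3 -> r6=0xb7
body[3] add  r6, r6, #45 -> r6=0xe4
body[4] add  r3, r0, #6 -> r3=0x42
body[5] mov  r4, r1 -> r4=0x96
body[6] add  r7, r5, r5 -> r7=0x04
body[7] xor  r2, r5, r4 -> r2=0x94
epilogue: pop r5=0xe8, sp=0xcb
epilogue: pop r3=0xb4, sp=0xcc
epilogue: pop r2=0x5b, sp=0xcd
prologue pushed ['r2', 'r3', 'r5'] at ['0xcc', '0xcb', '0xca']

MEM = 0x5b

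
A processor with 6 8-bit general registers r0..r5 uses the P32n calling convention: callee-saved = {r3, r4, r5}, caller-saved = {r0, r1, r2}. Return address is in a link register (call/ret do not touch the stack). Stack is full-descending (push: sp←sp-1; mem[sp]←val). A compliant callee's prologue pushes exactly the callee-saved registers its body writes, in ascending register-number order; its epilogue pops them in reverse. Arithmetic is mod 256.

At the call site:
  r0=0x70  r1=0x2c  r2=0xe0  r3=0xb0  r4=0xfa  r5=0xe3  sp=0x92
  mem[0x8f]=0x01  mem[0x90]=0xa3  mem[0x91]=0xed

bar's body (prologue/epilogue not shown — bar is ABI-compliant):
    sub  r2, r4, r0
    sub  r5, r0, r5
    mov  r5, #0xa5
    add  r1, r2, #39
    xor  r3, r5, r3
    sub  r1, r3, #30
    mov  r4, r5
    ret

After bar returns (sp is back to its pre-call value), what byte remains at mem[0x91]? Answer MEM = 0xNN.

MEM = 0xb0

prologue: push r3 → mem[0x91]=0xb0, sp=0x91
prologue: push r4 → mem[0x90]=0xfa, sp=0x90
prologue: push r5 → mem[0x8f]=0xe3, sp=0x8f
body[0] sub  r2, r4, r0 → r2=0x8a
body[1] sub  r5, r0, r5 → r5=0x8d
body[2] mov  r5, #0xa5 → r5=0xa5
body[3] add  r1, r2, #39 → r1=0xb1
body[4] xor  r3, r5, r3 → r3=0x15
body[5] sub  r1, r3, #30 → r1=0xf7
body[6] mov  r4, r5 → r4=0xa5
epilogue: pop r5=0xe3, sp=0x90
epilogue: pop r4=0xfa, sp=0x91
epilogue: pop r3=0xb0, sp=0x92
prologue pushed ['r3', 'r4', 'r5'] at ['0x91', '0x90', '0x8f']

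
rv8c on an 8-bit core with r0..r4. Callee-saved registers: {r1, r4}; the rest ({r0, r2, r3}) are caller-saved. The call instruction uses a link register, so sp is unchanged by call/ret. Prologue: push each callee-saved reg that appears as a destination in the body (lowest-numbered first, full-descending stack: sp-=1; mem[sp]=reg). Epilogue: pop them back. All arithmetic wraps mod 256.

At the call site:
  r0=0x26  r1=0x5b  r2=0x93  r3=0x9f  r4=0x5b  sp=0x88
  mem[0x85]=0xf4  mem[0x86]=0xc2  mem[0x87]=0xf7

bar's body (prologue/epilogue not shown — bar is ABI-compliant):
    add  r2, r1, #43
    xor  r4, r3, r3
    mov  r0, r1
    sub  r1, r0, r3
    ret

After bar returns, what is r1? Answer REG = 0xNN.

REG = 0x5b

prologue: push r1 -> mem[0x87]=0x5b, sp=0x87
prologue: push r4 -> mem[0x86]=0x5b, sp=0x86
body[0] add  r2, r1, #43 -> r2=0x86
body[1] xor  r4, r3, r3 -> r4=0x00
body[2] mov  r0, r1 -> r0=0x5b
body[3] sub  r1, r0, r3 -> r1=0xbc
epilogue: pop r4=0x5b, sp=0x87
epilogue: pop r1=0x5b, sp=0x88
r1 is callee-saved -> restored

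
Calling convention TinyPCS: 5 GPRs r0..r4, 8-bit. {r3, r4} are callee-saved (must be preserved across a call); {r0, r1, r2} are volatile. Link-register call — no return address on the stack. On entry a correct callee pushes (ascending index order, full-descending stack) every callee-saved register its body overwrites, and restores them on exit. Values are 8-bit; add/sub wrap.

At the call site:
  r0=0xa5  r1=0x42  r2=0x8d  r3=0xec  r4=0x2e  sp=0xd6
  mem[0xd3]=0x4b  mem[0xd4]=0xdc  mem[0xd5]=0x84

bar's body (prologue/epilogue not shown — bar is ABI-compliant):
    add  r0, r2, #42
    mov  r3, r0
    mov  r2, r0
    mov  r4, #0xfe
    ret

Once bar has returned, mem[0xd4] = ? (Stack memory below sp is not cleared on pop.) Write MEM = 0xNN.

prologue: push r3 -> mem[0xd5]=0xec, sp=0xd5
prologue: push r4 -> mem[0xd4]=0x2e, sp=0xd4
body[0] add  r0, r2, #42 -> r0=0xb7
body[1] mov  r3, r0 -> r3=0xb7
body[2] mov  r2, r0 -> r2=0xb7
body[3] mov  r4, #0xfe -> r4=0xfe
epilogue: pop r4=0x2e, sp=0xd5
epilogue: pop r3=0xec, sp=0xd6
prologue pushed ['r3', 'r4'] at ['0xd5', '0xd4']

MEM = 0x2e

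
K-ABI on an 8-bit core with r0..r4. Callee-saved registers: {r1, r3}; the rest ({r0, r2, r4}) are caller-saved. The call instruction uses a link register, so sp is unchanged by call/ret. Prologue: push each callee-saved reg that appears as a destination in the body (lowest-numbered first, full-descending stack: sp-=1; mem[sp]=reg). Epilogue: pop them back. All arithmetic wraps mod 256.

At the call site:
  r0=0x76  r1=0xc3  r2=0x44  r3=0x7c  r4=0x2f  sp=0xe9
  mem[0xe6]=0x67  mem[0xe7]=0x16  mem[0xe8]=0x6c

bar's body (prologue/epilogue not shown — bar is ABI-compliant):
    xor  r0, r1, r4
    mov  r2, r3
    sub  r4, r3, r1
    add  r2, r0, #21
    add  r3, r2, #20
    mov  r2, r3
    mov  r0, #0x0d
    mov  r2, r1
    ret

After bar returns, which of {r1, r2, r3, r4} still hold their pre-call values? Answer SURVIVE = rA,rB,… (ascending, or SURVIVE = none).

prologue: push r3 -> mem[0xe8]=0x7c, sp=0xe8
body[0] xor  r0, r1, r4 -> r0=0xec
body[1] mov  r2, r3 -> r2=0x7c
body[2] sub  r4, r3, r1 -> r4=0xb9
body[3] add  r2, r0, #21 -> r2=0x01
body[4] add  r3, r2, #20 -> r3=0x15
body[5] mov  r2, r3 -> r2=0x15
body[6] mov  r0, #0x0d -> r0=0x0d
body[7] mov  r2, r1 -> r2=0xc3
epilogue: pop r3=0x7c, sp=0xe9
r1: callee-saved, written=False
r2: caller-saved, written=True
r3: callee-saved, written=True
r4: caller-saved, written=True

SURVIVE = r1,r3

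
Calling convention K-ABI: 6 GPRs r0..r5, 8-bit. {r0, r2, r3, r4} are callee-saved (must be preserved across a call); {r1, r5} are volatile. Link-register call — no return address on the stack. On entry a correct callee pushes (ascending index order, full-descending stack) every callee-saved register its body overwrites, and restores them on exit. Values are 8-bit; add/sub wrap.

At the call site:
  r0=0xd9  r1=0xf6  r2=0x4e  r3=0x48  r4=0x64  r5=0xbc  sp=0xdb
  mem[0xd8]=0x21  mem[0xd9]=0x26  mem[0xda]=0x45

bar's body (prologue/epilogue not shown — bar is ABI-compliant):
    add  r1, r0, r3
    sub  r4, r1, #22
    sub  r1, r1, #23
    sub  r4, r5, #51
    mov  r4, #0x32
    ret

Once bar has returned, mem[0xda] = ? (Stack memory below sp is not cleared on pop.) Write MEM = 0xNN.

prologue: push r4 → mem[0xda]=0x64, sp=0xda
body[0] add  r1, r0, r3 → r1=0x21
body[1] sub  r4, r1, #22 → r4=0x0b
body[2] sub  r1, r1, #23 → r1=0x0a
body[3] sub  r4, r5, #51 → r4=0x89
body[4] mov  r4, #0x32 → r4=0x32
epilogue: pop r4=0x64, sp=0xdb
prologue pushed ['r4'] at ['0xda']

MEM = 0x64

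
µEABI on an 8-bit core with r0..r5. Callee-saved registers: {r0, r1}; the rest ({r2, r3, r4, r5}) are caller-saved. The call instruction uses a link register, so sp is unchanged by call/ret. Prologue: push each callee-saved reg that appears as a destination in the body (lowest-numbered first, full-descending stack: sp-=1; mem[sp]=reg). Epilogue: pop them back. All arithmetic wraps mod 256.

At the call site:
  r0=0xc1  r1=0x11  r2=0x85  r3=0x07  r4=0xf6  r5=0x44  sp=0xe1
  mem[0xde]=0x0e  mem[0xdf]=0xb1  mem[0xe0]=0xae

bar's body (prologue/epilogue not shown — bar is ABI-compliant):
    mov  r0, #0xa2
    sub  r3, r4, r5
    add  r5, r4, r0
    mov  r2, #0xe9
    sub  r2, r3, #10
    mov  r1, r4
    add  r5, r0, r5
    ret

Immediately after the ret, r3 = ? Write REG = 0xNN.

prologue: push r0 → mem[0xe0]=0xc1, sp=0xe0
prologue: push r1 → mem[0xdf]=0x11, sp=0xdf
body[0] mov  r0, #0xa2 → r0=0xa2
body[1] sub  r3, r4, r5 → r3=0xb2
body[2] add  r5, r4, r0 → r5=0x98
body[3] mov  r2, #0xe9 → r2=0xe9
body[4] sub  r2, r3, #10 → r2=0xa8
body[5] mov  r1, r4 → r1=0xf6
body[6] add  r5, r0, r5 → r5=0x3a
epilogue: pop r1=0x11, sp=0xe0
epilogue: pop r0=0xc1, sp=0xe1
r3 is caller-saved → body value

REG = 0xb2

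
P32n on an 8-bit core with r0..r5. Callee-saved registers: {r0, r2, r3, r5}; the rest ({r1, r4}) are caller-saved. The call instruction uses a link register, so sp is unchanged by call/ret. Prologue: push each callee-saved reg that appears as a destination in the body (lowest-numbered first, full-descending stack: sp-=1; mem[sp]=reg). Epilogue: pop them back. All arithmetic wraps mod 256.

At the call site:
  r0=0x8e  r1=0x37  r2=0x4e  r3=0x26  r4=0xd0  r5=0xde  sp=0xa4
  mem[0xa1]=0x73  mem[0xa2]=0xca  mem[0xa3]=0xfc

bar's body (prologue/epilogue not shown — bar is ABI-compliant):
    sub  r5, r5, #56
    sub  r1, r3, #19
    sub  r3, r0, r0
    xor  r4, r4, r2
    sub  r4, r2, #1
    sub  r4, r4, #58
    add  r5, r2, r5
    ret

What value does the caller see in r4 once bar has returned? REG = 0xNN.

prologue: push r3 → mem[0xa3]=0x26, sp=0xa3
prologue: push r5 → mem[0xa2]=0xde, sp=0xa2
body[0] sub  r5, r5, #56 → r5=0xa6
body[1] sub  r1, r3, #19 → r1=0x13
body[2] sub  r3, r0, r0 → r3=0x00
body[3] xor  r4, r4, r2 → r4=0x9e
body[4] sub  r4, r2, #1 → r4=0x4d
body[5] sub  r4, r4, #58 → r4=0x13
body[6] add  r5, r2, r5 → r5=0xf4
epilogue: pop r5=0xde, sp=0xa3
epilogue: pop r3=0x26, sp=0xa4
r4 is caller-saved → body value

REG = 0x13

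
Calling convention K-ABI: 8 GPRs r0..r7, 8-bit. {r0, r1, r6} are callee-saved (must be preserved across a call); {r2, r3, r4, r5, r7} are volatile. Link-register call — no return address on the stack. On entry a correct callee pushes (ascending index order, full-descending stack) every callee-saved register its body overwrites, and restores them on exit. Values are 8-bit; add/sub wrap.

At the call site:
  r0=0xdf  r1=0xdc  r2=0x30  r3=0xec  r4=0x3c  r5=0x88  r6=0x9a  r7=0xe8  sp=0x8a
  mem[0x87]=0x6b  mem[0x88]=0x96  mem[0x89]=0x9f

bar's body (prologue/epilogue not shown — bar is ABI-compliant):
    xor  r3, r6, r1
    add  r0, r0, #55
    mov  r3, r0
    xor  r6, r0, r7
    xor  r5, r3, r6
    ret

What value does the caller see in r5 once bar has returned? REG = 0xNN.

REG = 0xe8

prologue: push r0 -> mem[0x89]=0xdf, sp=0x89
prologue: push r6 -> mem[0x88]=0x9a, sp=0x88
body[0] xor  r3, r6, r1 -> r3=0x46
body[1] add  r0, r0, #55 -> r0=0x16
body[2] mov  r3, r0 -> r3=0x16
body[3] xor  r6, r0, r7 -> r6=0xfe
body[4] xor  r5, r3, r6 -> r5=0xe8
epilogue: pop r6=0x9a, sp=0x89
epilogue: pop r0=0xdf, sp=0x8a
r5 is caller-saved -> body value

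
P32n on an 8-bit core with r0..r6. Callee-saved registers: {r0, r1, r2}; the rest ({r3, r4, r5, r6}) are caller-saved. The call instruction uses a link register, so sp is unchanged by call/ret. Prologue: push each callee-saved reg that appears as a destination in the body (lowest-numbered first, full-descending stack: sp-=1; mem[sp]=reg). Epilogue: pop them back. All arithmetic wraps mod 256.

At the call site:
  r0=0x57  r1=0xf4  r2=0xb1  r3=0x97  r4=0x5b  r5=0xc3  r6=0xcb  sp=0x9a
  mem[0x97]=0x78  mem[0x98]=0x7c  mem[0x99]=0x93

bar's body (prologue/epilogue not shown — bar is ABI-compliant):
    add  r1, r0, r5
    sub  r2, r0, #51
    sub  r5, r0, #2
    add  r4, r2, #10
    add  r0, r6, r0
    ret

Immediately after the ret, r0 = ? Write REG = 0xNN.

prologue: push r0 -> mem[0x99]=0x57, sp=0x99
prologue: push r1 -> mem[0x98]=0xf4, sp=0x98
prologue: push r2 -> mem[0x97]=0xb1, sp=0x97
body[0] add  r1, r0, r5 -> r1=0x1a
body[1] sub  r2, r0, #51 -> r2=0x24
body[2] sub  r5, r0, #2 -> r5=0x55
body[3] add  r4, r2, #10 -> r4=0x2e
body[4] add  r0, r6, r0 -> r0=0x22
epilogue: pop r2=0xb1, sp=0x98
epilogue: pop r1=0xf4, sp=0x99
epilogue: pop r0=0x57, sp=0x9a
r0 is callee-saved -> restored

REG = 0x57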